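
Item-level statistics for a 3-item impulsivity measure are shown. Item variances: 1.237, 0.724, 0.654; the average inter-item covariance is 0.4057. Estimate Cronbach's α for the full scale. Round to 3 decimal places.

α = 0.723

ΣVar(i) = 1.237 + 0.724 + 0.654 = 2.615
Sum of the 3 distinct covariances = 3 × 0.4057 = 1.2171
σ²_total = ΣVar(i) + 2·Σcov = 2.615 + 2 × 1.2171 = 5.0492
α = (3/2)·(1 − 2.615/5.0492) = 0.723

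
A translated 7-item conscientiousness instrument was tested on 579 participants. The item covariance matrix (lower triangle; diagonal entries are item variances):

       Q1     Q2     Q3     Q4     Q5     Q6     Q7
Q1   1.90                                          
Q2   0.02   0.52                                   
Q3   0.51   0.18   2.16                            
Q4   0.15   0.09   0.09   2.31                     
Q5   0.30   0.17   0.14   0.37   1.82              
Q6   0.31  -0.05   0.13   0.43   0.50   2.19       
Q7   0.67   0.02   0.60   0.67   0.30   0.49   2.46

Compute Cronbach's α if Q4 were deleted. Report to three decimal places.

α = 0.525

Remaining items: Q1, Q2, Q3, Q5, Q6, Q7 (k = 6).
Σσ²ᵢ = 1.90 + 0.52 + 2.16 + 1.82 + 2.19 + 2.46 = 11.05
σ²_T = 11.05 + 2 × 4.29 = 19.63
α (item deleted) = (6/5)·(1 − 11.05/19.63) = 0.525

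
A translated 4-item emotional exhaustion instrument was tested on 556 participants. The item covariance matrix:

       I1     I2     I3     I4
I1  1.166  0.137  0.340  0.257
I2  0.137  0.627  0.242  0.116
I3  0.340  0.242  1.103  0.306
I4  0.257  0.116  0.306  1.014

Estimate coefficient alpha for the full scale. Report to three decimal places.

α = 0.556

ΣVar(i) = 1.166 + 0.627 + 1.103 + 1.014 = 3.910
Sum of off-diagonal covariances = 1.398
Var(T) = 3.910 + 2 × 1.398 = 6.706
α = (k/(k−1))·(1 − ΣVar(i)/Var(T)) = (4/3)·(1 − 3.910/6.706) = 0.556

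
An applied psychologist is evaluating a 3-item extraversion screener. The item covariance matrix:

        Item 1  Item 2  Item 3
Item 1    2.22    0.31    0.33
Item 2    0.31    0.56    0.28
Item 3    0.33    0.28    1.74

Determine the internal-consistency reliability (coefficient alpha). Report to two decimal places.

α = 0.43

ΣVar(i) = 2.22 + 0.56 + 1.74 = 4.52
Sum of off-diagonal covariances = 0.92
Var(T) = 4.52 + 2 × 0.92 = 6.36
α = (k/(k−1))·(1 − ΣVar(i)/Var(T)) = (3/2)·(1 − 4.52/6.36) = 0.43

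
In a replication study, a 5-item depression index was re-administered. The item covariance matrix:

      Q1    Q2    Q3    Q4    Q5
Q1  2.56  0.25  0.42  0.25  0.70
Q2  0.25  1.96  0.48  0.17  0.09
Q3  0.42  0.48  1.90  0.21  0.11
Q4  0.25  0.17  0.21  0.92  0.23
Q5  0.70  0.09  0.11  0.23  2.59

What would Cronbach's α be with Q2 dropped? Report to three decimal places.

Remaining items: Q1, Q3, Q4, Q5 (k = 4).
ΣVar(i) = 2.56 + 1.90 + 0.92 + 2.59 = 7.97
σ²_T = 7.97 + 2 × 1.92 = 11.81
α (item deleted) = (4/3)·(1 − 7.97/11.81) = 0.434

α = 0.434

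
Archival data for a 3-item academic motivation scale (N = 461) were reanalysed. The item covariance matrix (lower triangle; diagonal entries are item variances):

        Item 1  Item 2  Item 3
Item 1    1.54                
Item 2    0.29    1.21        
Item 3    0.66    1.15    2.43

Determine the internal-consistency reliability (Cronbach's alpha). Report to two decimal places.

α = 0.67

Σσᵢ² = 1.54 + 1.21 + 2.43 = 5.18
Sum of off-diagonal covariances = 2.10
σ²_T = 5.18 + 2 × 2.10 = 9.38
α = (k/(k−1))·(1 − Σσᵢ²/σ²_T) = (3/2)·(1 − 5.18/9.38) = 0.67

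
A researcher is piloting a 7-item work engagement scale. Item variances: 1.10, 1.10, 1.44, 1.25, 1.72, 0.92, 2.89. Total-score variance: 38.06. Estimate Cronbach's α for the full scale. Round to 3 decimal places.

Σσᵢ² = 1.10 + 1.10 + 1.44 + 1.25 + 1.72 + 0.92 + 2.89 = 10.42
α = (k/(k−1))·(1 − Σσᵢ²/σ²_total) = (7/6)·(1 − 10.42/38.06) = 0.847

Cronbach's α = 0.847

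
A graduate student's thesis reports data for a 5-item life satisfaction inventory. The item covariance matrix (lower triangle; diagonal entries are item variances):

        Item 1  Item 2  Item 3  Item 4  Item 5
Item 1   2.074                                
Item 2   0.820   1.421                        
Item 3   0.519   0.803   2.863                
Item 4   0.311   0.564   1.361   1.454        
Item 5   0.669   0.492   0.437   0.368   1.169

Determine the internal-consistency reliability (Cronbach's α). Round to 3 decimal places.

sum of item variances = 2.074 + 1.421 + 2.863 + 1.454 + 1.169 = 8.981
Σ_{i<j} σ_ij = 6.344
σ²_total = 8.981 + 2 × 6.344 = 21.669
α = (k/(k−1))·(1 − sum of item variances/σ²_total) = (5/4)·(1 − 8.981/21.669) = 0.732

α = 0.732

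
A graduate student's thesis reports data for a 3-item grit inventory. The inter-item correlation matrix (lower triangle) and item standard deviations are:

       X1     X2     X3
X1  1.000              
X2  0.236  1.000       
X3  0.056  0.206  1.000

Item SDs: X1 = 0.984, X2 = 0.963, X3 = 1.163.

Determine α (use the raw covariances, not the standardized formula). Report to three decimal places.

Σσ²ᵢ = 0.984² + 0.963² + 1.163² = 3.2482
Covariances σ_ij = r_ij · s_i · s_j:
  σ(X1,X2) = 0.236 × 0.984 × 0.963 = 0.2236
  σ(X1,X3) = 0.056 × 0.984 × 1.163 = 0.0641
  σ(X2,X3) = 0.206 × 0.963 × 1.163 = 0.2307
σ²_T = Σσ²ᵢ + 2·Σσ_ij = 3.2482 + 2 × 0.5184 = 4.2850
α = (3/2)·(1 − 3.2482/4.2850) = 0.363

α = 0.363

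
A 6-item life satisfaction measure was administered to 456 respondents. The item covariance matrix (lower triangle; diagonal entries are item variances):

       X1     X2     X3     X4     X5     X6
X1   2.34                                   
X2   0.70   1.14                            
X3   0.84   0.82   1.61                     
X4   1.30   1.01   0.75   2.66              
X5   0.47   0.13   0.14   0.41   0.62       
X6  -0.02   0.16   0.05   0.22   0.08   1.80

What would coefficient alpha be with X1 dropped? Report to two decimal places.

Remaining items: X2, X3, X4, X5, X6 (k = 5).
ΣVar(i) = 1.14 + 1.61 + 2.66 + 0.62 + 1.80 = 7.83
total variance = 7.83 + 2 × 3.77 = 15.37
α (item deleted) = (5/4)·(1 − 7.83/15.37) = 0.61

coefficient alpha = 0.61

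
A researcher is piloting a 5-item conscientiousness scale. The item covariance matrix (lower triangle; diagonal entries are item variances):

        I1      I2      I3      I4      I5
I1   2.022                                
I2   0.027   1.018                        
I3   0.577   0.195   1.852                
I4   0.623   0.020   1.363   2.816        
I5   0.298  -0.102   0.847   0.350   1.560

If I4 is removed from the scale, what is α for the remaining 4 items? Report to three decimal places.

Remaining items: I1, I2, I3, I5 (k = 4).
sum of item variances = 2.022 + 1.018 + 1.852 + 1.560 = 6.452
σ²_total = 6.452 + 2 × 1.842 = 10.136
α (item deleted) = (4/3)·(1 − 6.452/10.136) = 0.485

α = 0.485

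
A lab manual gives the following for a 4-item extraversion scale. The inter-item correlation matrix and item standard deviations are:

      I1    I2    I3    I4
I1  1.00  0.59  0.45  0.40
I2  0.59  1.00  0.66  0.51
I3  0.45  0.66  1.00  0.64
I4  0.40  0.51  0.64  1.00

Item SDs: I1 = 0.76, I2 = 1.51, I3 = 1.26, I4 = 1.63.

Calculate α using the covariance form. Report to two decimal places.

α = 0.81

Σσ²ᵢ = 0.76² + 1.51² + 1.26² + 1.63² = 7.1022
Covariances σ_ij = r_ij · s_i · s_j:
  σ(I1,I2) = 0.59 × 0.76 × 1.51 = 0.6771
  σ(I1,I3) = 0.45 × 0.76 × 1.26 = 0.4309
  σ(I1,I4) = 0.40 × 0.76 × 1.63 = 0.4955
  σ(I2,I3) = 0.66 × 1.51 × 1.26 = 1.2557
  σ(I2,I4) = 0.51 × 1.51 × 1.63 = 1.2553
  σ(I3,I4) = 0.64 × 1.26 × 1.63 = 1.3144
σ²_T = Σσ²ᵢ + 2·Σσ_ij = 7.1022 + 2 × 5.4289 = 17.9600
α = (4/3)·(1 − 7.1022/17.9600) = 0.81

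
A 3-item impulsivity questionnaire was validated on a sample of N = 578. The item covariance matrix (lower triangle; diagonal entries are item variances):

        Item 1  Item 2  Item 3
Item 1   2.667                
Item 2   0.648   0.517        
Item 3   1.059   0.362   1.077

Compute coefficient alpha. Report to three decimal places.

sum of item variances = 2.667 + 0.517 + 1.077 = 4.261
Σ_{i<j} σ_ij = 2.069
total variance = 4.261 + 2 × 2.069 = 8.399
α = (k/(k−1))·(1 − sum of item variances/total variance) = (3/2)·(1 − 4.261/8.399) = 0.739

coefficient alpha = 0.739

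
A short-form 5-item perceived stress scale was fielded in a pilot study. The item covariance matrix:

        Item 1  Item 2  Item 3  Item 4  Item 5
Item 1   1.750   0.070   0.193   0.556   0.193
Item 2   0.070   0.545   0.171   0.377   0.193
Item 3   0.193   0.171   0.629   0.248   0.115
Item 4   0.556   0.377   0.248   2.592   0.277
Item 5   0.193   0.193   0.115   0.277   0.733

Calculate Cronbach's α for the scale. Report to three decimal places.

Σσᵢ² = 1.750 + 0.545 + 0.629 + 2.592 + 0.733 = 6.249
Sum of off-diagonal covariances = 2.393
σ²_total = 6.249 + 2 × 2.393 = 11.035
α = (k/(k−1))·(1 − Σσᵢ²/σ²_total) = (5/4)·(1 − 6.249/11.035) = 0.542

α = 0.542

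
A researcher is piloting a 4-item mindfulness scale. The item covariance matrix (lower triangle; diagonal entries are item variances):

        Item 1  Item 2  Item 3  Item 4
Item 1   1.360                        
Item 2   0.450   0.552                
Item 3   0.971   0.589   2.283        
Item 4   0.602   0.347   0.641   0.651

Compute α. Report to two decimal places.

α = 0.80

sum of item variances = 1.360 + 0.552 + 2.283 + 0.651 = 4.846
Σ_{i<j} σ_ij = 3.600
σ²_total = 4.846 + 2 × 3.600 = 12.046
α = (k/(k−1))·(1 − sum of item variances/σ²_total) = (4/3)·(1 − 4.846/12.046) = 0.80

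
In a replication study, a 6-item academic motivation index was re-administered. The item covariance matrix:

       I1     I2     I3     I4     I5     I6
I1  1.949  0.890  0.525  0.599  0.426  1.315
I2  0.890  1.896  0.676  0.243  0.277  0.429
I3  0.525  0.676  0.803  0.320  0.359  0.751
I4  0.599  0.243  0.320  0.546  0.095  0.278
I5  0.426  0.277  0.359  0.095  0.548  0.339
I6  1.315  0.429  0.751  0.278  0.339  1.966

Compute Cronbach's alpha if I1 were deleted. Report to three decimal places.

Remaining items: I2, I3, I4, I5, I6 (k = 5).
Σσ²ᵢ = 1.896 + 0.803 + 0.546 + 0.548 + 1.966 = 5.759
σ²_total = 5.759 + 2 × 3.767 = 13.293
α (item deleted) = (5/4)·(1 − 5.759/13.293) = 0.708

Cronbach's alpha = 0.708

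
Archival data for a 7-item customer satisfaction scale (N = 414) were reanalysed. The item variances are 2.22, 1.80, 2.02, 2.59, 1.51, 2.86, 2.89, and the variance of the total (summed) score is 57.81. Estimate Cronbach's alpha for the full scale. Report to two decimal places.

α = 0.85

ΣVar(i) = 2.22 + 1.80 + 2.02 + 2.59 + 1.51 + 2.86 + 2.89 = 15.89
α = (k/(k−1))·(1 − ΣVar(i)/total variance) = (7/6)·(1 − 15.89/57.81) = 0.85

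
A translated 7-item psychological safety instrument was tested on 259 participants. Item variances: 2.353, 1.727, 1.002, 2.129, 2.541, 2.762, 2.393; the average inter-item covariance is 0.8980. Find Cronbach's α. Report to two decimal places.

Cronbach's α = 0.84

ΣVar(i) = 2.353 + 1.727 + 1.002 + 2.129 + 2.541 + 2.762 + 2.393 = 14.907
Sum of the 21 distinct covariances = 21 × 0.8980 = 18.8580
σ²_total = ΣVar(i) + 2·Σcov = 14.907 + 2 × 18.8580 = 52.6230
α = (7/6)·(1 − 14.907/52.6230) = 0.84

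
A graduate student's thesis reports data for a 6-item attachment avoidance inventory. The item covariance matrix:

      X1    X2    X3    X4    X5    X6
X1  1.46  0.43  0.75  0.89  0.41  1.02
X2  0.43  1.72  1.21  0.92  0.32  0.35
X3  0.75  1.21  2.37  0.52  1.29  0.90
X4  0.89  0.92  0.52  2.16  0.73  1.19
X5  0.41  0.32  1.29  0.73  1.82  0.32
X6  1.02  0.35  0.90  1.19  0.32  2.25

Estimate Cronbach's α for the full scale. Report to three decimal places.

Σσ²ᵢ = 1.46 + 1.72 + 2.37 + 2.16 + 1.82 + 2.25 = 11.78
Σ_{i<j} σ_ij = 11.25
total variance = 11.78 + 2 × 11.25 = 34.28
α = (k/(k−1))·(1 − Σσ²ᵢ/total variance) = (6/5)·(1 − 11.78/34.28) = 0.788

α = 0.788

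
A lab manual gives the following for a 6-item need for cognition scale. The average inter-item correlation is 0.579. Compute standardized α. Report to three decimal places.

Standardized α = k·r̄ / (1 + (k−1)·r̄) = 6 × 0.579 / (1 + 5 × 0.579)
  = 3.4740 / 3.8950 = 0.892

α = 0.892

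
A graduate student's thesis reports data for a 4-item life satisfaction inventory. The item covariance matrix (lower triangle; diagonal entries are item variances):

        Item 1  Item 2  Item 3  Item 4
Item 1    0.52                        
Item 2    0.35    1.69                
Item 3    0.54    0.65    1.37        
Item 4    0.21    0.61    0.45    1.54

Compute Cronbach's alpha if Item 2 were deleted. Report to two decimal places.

Remaining items: Item 1, Item 3, Item 4 (k = 3).
Σσ²ᵢ = 0.52 + 1.37 + 1.54 = 3.43
Var(T) = 3.43 + 2 × 1.20 = 5.83
α (item deleted) = (3/2)·(1 − 3.43/5.83) = 0.62

Cronbach's alpha = 0.62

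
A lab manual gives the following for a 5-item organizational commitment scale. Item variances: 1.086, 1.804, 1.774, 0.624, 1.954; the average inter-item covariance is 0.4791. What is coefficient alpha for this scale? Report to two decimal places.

sum of item variances = 1.086 + 1.804 + 1.774 + 0.624 + 1.954 = 7.242
Sum of the 10 distinct covariances = 10 × 0.4791 = 4.7910
σ²_T = sum of item variances + 2·Σcov = 7.242 + 2 × 4.7910 = 16.8240
α = (5/4)·(1 − 7.242/16.8240) = 0.71

coefficient alpha = 0.71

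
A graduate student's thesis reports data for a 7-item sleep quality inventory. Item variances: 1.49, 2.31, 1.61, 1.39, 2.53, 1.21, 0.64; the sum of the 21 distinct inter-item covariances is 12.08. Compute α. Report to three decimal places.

ΣVar(i) = 1.49 + 2.31 + 1.61 + 1.39 + 2.53 + 1.21 + 0.64 = 11.18
Sum of distinct covariances = 12.08
σ²_T = ΣVar(i) + 2·Σcov = 11.18 + 2 × 12.08 = 35.34
α = (7/6)·(1 − 11.18/35.34) = 0.798

α = 0.798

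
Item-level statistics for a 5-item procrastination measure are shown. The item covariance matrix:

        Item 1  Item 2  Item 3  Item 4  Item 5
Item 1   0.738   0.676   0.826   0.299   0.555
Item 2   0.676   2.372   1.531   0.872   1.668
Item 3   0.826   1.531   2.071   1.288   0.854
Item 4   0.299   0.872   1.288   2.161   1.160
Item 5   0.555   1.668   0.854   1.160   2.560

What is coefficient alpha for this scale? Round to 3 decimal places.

ΣVar(i) = 0.738 + 2.372 + 2.071 + 2.161 + 2.560 = 9.902
Σ_{i<j} σ_ij = 9.729
σ²_total = 9.902 + 2 × 9.729 = 29.360
α = (k/(k−1))·(1 − ΣVar(i)/σ²_total) = (5/4)·(1 − 9.902/29.360) = 0.828

coefficient alpha = 0.828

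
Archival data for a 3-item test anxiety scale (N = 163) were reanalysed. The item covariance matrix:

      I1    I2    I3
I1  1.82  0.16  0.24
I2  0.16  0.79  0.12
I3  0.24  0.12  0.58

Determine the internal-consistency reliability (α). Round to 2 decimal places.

α = 0.37

sum of item variances = 1.82 + 0.79 + 0.58 = 3.19
Sum of off-diagonal covariances = 0.52
Var(T) = 3.19 + 2 × 0.52 = 4.23
α = (k/(k−1))·(1 − sum of item variances/Var(T)) = (3/2)·(1 − 3.19/4.23) = 0.37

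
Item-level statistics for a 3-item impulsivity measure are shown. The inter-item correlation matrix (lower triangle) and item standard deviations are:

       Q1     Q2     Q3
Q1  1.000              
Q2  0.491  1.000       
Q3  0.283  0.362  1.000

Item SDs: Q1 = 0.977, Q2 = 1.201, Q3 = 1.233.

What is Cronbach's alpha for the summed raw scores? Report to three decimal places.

Cronbach's alpha = 0.639

Σσ²ᵢ = 0.977² + 1.201² + 1.233² = 3.9172
Covariances σ_ij = r_ij · s_i · s_j:
  σ(Q1,Q2) = 0.491 × 0.977 × 1.201 = 0.5761
  σ(Q1,Q3) = 0.283 × 0.977 × 1.233 = 0.3409
  σ(Q2,Q3) = 0.362 × 1.201 × 1.233 = 0.5361
σ²_T = Σσ²ᵢ + 2·Σσ_ij = 3.9172 + 2 × 1.4531 = 6.8234
α = (3/2)·(1 − 3.9172/6.8234) = 0.639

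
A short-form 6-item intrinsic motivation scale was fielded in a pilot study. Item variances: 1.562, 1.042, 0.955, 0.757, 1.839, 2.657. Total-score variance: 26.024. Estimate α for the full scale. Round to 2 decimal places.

α = 0.79

ΣVar(i) = 1.562 + 1.042 + 0.955 + 0.757 + 1.839 + 2.657 = 8.812
α = (k/(k−1))·(1 − ΣVar(i)/total variance) = (6/5)·(1 − 8.812/26.024) = 0.79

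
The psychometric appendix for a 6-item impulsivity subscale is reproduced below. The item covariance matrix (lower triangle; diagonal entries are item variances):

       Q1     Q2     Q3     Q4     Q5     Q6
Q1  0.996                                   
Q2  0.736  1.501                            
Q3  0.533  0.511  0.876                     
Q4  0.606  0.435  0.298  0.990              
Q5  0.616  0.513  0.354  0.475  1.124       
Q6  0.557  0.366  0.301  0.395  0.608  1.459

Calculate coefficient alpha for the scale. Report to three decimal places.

ΣVar(i) = 0.996 + 1.501 + 0.876 + 0.990 + 1.124 + 1.459 = 6.946
Sum of off-diagonal covariances = 7.304
total variance = 6.946 + 2 × 7.304 = 21.554
α = (k/(k−1))·(1 − ΣVar(i)/total variance) = (6/5)·(1 − 6.946/21.554) = 0.813

coefficient alpha = 0.813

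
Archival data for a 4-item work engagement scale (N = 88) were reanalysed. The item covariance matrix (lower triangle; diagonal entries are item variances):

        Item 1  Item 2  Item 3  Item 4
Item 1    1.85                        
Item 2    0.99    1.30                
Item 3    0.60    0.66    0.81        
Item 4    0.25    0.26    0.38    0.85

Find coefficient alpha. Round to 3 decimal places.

Σσᵢ² = 1.85 + 1.30 + 0.81 + 0.85 = 4.81
Sum of the distinct covariances = 3.14
σ²_T = 4.81 + 2 × 3.14 = 11.09
α = (k/(k−1))·(1 − Σσᵢ²/σ²_T) = (4/3)·(1 − 4.81/11.09) = 0.755

coefficient alpha = 0.755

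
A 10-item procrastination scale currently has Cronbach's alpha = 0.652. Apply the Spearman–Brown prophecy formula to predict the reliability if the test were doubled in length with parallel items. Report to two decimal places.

Length factor m = 2
α' = m·α / (1 + (m−1)·α)
   = 2 × 0.652 / (1 + (2 − 1) × 0.652)
   = 1.3040 / 1.6520 = 0.79

predicted reliability = 0.79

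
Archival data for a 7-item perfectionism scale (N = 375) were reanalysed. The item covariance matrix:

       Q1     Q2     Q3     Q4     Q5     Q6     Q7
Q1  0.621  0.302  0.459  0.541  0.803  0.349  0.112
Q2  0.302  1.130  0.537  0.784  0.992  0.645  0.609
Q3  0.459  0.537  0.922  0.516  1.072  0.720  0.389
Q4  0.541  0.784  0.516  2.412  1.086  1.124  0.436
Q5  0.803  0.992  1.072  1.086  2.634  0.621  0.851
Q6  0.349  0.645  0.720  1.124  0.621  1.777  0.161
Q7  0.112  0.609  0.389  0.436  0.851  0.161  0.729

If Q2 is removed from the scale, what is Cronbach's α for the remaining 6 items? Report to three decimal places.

Remaining items: Q1, Q3, Q4, Q5, Q6, Q7 (k = 6).
sum of item variances = 0.621 + 0.922 + 2.412 + 2.634 + 1.777 + 0.729 = 9.095
σ²_T = 9.095 + 2 × 9.240 = 27.575
α (item deleted) = (6/5)·(1 − 9.095/27.575) = 0.804

α = 0.804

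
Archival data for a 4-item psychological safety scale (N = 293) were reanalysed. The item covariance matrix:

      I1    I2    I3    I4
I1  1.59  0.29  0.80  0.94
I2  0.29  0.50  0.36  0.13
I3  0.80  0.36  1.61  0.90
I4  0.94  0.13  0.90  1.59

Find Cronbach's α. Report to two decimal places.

Σσ²ᵢ = 1.59 + 0.50 + 1.61 + 1.59 = 5.29
Σ_{i<j} σ_ij = 3.42
σ²_T = 5.29 + 2 × 3.42 = 12.13
α = (k/(k−1))·(1 − Σσ²ᵢ/σ²_T) = (4/3)·(1 − 5.29/12.13) = 0.75

Cronbach's α = 0.75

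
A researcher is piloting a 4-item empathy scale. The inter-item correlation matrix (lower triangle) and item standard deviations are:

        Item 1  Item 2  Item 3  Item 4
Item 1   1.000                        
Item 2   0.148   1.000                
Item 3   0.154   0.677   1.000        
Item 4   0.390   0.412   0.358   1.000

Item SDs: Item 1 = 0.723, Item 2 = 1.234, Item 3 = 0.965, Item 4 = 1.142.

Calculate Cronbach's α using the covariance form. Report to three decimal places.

α = 0.697

Σσ²ᵢ = 0.723² + 1.234² + 0.965² + 1.142² = 4.2809
Covariances σ_ij = r_ij · s_i · s_j:
  σ(Item 1,Item 2) = 0.148 × 0.723 × 1.234 = 0.1320
  σ(Item 1,Item 3) = 0.154 × 0.723 × 0.965 = 0.1074
  σ(Item 1,Item 4) = 0.390 × 0.723 × 1.142 = 0.3220
  σ(Item 2,Item 3) = 0.677 × 1.234 × 0.965 = 0.8062
  σ(Item 2,Item 4) = 0.412 × 1.234 × 1.142 = 0.5806
  σ(Item 3,Item 4) = 0.358 × 0.965 × 1.142 = 0.3945
σ²_T = Σσ²ᵢ + 2·Σσ_ij = 4.2809 + 2 × 2.3427 = 8.9663
α = (4/3)·(1 − 4.2809/8.9663) = 0.697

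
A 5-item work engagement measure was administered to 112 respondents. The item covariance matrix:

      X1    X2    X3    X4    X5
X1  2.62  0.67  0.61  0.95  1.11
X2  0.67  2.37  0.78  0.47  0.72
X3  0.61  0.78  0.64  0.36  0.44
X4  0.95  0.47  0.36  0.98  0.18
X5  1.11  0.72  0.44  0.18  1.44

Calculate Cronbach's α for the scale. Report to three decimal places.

Cronbach's α = 0.762

Σσᵢ² = 2.62 + 2.37 + 0.64 + 0.98 + 1.44 = 8.05
Sum of the distinct covariances = 6.29
Var(T) = 8.05 + 2 × 6.29 = 20.63
α = (k/(k−1))·(1 − Σσᵢ²/Var(T)) = (5/4)·(1 − 8.05/20.63) = 0.762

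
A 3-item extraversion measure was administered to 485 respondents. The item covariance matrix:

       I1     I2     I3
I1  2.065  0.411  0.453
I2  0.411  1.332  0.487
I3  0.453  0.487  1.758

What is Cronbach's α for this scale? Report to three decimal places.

α = 0.516

Σσ²ᵢ = 2.065 + 1.332 + 1.758 = 5.155
Sum of the distinct covariances = 1.351
total variance = 5.155 + 2 × 1.351 = 7.857
α = (k/(k−1))·(1 − Σσ²ᵢ/total variance) = (3/2)·(1 − 5.155/7.857) = 0.516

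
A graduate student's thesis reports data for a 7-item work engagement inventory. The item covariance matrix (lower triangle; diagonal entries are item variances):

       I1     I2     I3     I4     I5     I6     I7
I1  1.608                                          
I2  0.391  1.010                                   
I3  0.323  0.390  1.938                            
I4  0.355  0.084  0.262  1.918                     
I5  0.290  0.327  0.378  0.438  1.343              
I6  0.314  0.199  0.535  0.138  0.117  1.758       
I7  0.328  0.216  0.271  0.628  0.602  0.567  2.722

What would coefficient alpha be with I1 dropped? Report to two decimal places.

α = 0.59

Remaining items: I2, I3, I4, I5, I6, I7 (k = 6).
ΣVar(i) = 1.010 + 1.938 + 1.918 + 1.343 + 1.758 + 2.722 = 10.689
total variance = 10.689 + 2 × 5.152 = 20.993
α (item deleted) = (6/5)·(1 − 10.689/20.993) = 0.59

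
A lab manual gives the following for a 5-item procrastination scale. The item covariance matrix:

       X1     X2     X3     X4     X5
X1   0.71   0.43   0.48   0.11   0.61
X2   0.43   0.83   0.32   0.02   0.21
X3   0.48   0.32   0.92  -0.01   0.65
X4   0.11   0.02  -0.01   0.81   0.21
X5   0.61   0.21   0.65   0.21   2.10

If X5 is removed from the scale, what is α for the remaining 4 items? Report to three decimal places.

Remaining items: X1, X2, X3, X4 (k = 4).
Σσᵢ² = 0.71 + 0.83 + 0.92 + 0.81 = 3.27
σ²_total = 3.27 + 2 × 1.35 = 5.97
α (item deleted) = (4/3)·(1 − 3.27/5.97) = 0.603

α = 0.603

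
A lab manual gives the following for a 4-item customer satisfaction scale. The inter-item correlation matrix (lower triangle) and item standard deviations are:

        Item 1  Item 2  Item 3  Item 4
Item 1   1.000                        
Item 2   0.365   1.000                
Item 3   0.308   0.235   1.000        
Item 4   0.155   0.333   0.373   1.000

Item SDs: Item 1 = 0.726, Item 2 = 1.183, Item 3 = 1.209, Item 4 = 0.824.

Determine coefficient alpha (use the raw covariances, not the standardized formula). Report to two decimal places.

Σσ²ᵢ = 0.726² + 1.183² + 1.209² + 0.824² = 4.0672
Covariances σ_ij = r_ij · s_i · s_j:
  σ(Item 1,Item 2) = 0.365 × 0.726 × 1.183 = 0.3135
  σ(Item 1,Item 3) = 0.308 × 0.726 × 1.209 = 0.2703
  σ(Item 1,Item 4) = 0.155 × 0.726 × 0.824 = 0.0927
  σ(Item 2,Item 3) = 0.235 × 1.183 × 1.209 = 0.3361
  σ(Item 2,Item 4) = 0.333 × 1.183 × 0.824 = 0.3246
  σ(Item 3,Item 4) = 0.373 × 1.209 × 0.824 = 0.3716
σ²_T = Σσ²ᵢ + 2·Σσ_ij = 4.0672 + 2 × 1.7088 = 7.4848
α = (4/3)·(1 − 4.0672/7.4848) = 0.61

α = 0.61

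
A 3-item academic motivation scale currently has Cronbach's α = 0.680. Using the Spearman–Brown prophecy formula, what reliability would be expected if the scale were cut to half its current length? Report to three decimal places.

Length factor m = 1/2
α' = m·α / (1 − (1−m)·α)
   = 1/2 × 0.680 / (1 − (1 − 1/2) × 0.680)
   = 0.3400 / 0.6600 = 0.515

predicted reliability = 0.515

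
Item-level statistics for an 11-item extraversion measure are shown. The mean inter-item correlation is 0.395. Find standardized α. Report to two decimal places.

standardized α = 0.88

Standardized α = k·r̄ / (1 + (k−1)·r̄) = 11 × 0.395 / (1 + 10 × 0.395)
  = 4.3450 / 4.9500 = 0.88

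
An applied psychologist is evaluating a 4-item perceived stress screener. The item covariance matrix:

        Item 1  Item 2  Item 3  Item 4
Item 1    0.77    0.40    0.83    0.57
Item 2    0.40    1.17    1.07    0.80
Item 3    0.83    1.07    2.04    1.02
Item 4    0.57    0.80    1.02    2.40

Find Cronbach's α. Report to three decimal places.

Σσᵢ² = 0.77 + 1.17 + 2.04 + 2.40 = 6.38
Sum of the distinct covariances = 4.69
Var(T) = 6.38 + 2 × 4.69 = 15.76
α = (k/(k−1))·(1 − Σσᵢ²/Var(T)) = (4/3)·(1 − 6.38/15.76) = 0.794

Cronbach's α = 0.794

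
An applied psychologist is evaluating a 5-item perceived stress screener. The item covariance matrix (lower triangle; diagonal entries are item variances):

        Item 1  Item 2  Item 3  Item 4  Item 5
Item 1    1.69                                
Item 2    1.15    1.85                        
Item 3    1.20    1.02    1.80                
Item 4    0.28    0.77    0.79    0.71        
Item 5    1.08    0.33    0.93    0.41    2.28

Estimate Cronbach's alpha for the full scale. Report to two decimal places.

α = 0.82

Σσ²ᵢ = 1.69 + 1.85 + 1.80 + 0.71 + 2.28 = 8.33
Sum of the distinct covariances = 7.96
total variance = 8.33 + 2 × 7.96 = 24.25
α = (k/(k−1))·(1 − Σσ²ᵢ/total variance) = (5/4)·(1 − 8.33/24.25) = 0.82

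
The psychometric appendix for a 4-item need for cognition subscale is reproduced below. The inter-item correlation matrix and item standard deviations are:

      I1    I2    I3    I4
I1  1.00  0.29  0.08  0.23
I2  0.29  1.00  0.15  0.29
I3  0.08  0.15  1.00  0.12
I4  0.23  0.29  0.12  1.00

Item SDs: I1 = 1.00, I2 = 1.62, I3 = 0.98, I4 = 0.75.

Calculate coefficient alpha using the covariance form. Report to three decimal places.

Σσ²ᵢ = 1.00² + 1.62² + 0.98² + 0.75² = 5.1473
Covariances σ_ij = r_ij · s_i · s_j:
  σ(I1,I2) = 0.29 × 1.00 × 1.62 = 0.4698
  σ(I1,I3) = 0.08 × 1.00 × 0.98 = 0.0784
  σ(I1,I4) = 0.23 × 1.00 × 0.75 = 0.1725
  σ(I2,I3) = 0.15 × 1.62 × 0.98 = 0.2381
  σ(I2,I4) = 0.29 × 1.62 × 0.75 = 0.3523
  σ(I3,I4) = 0.12 × 0.98 × 0.75 = 0.0882
σ²_T = Σσ²ᵢ + 2·Σσ_ij = 5.1473 + 2 × 1.3993 = 7.9459
α = (4/3)·(1 − 5.1473/7.9459) = 0.470

α = 0.470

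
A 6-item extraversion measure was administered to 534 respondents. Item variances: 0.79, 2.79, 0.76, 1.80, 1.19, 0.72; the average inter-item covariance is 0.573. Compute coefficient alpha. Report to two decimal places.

ΣVar(i) = 0.79 + 2.79 + 0.76 + 1.80 + 1.19 + 0.72 = 8.05
Sum of the 15 distinct covariances = 15 × 0.573 = 8.595
total variance = ΣVar(i) + 2·Σcov = 8.05 + 2 × 8.595 = 25.240
α = (6/5)·(1 − 8.05/25.240) = 0.82

coefficient alpha = 0.82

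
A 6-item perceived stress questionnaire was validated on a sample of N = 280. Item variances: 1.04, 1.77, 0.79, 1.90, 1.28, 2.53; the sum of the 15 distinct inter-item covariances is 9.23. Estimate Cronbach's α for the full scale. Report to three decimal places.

sum of item variances = 1.04 + 1.77 + 0.79 + 1.90 + 1.28 + 2.53 = 9.31
Sum of distinct covariances = 9.23
σ²_total = sum of item variances + 2·Σcov = 9.31 + 2 × 9.23 = 27.77
α = (6/5)·(1 − 9.31/27.77) = 0.798

Cronbach's α = 0.798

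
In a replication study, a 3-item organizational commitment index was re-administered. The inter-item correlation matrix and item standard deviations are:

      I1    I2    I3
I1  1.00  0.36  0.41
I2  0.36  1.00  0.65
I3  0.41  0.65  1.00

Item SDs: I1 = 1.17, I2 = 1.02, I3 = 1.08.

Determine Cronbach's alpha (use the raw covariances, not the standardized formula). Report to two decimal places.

Σσ²ᵢ = 1.17² + 1.02² + 1.08² = 3.5757
Covariances σ_ij = r_ij · s_i · s_j:
  σ(I1,I2) = 0.36 × 1.17 × 1.02 = 0.4296
  σ(I1,I3) = 0.41 × 1.17 × 1.08 = 0.5181
  σ(I2,I3) = 0.65 × 1.02 × 1.08 = 0.7160
σ²_T = Σσ²ᵢ + 2·Σσ_ij = 3.5757 + 2 × 1.6637 = 6.9031
α = (3/2)·(1 − 3.5757/6.9031) = 0.72

α = 0.72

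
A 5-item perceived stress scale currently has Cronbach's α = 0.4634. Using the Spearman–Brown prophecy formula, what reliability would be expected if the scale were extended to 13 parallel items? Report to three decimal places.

predicted reliability = 0.692

Length factor m = 13/5 = 2.6000
α' = m·α / (1 + (m−1)·α)
   = 13/5 × 0.4634 / (1 + (13/5 − 1) × 0.4634)
   = 1.2048 / 1.7414 = 0.692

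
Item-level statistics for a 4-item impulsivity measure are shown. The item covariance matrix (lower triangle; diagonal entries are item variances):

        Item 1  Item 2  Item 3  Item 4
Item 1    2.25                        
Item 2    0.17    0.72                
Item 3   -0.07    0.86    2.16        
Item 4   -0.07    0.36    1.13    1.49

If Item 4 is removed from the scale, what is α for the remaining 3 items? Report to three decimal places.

Remaining items: Item 1, Item 2, Item 3 (k = 3).
ΣVar(i) = 2.25 + 0.72 + 2.16 = 5.13
Var(T) = 5.13 + 2 × 0.96 = 7.05
α (item deleted) = (3/2)·(1 − 5.13/7.05) = 0.409

α = 0.409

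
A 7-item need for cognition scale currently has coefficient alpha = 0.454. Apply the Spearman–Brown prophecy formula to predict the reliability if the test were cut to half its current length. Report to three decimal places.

Length factor m = 1/2
α' = m·α / (1 − (1−m)·α)
   = 1/2 × 0.454 / (1 − (1 − 1/2) × 0.454)
   = 0.2270 / 0.7730 = 0.294

predicted reliability = 0.294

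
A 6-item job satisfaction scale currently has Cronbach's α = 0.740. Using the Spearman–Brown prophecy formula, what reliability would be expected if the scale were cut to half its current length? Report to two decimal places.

Length factor m = 1/2
α' = m·α / (1 − (1−m)·α)
   = 1/2 × 0.740 / (1 − (1 − 1/2) × 0.740)
   = 0.3700 / 0.6300 = 0.59

predicted reliability = 0.59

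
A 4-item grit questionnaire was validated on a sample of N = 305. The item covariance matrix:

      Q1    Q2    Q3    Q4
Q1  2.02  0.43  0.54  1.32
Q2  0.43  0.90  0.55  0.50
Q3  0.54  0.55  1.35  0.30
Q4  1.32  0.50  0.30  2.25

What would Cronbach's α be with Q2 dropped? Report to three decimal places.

Remaining items: Q1, Q3, Q4 (k = 3).
ΣVar(i) = 2.02 + 1.35 + 2.25 = 5.62
σ²_total = 5.62 + 2 × 2.16 = 9.94
α (item deleted) = (3/2)·(1 − 5.62/9.94) = 0.652

Cronbach's α = 0.652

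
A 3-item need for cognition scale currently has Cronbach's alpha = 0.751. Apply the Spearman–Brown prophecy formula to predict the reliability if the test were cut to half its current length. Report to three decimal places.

predicted reliability = 0.601

Length factor m = 1/2
α' = m·α / (1 − (1−m)·α)
   = 1/2 × 0.751 / (1 − (1 − 1/2) × 0.751)
   = 0.3755 / 0.6245 = 0.601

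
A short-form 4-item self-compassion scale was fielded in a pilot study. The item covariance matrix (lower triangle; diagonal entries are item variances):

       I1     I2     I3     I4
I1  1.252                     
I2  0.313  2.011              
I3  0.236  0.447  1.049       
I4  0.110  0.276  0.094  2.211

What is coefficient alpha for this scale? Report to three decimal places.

α = 0.415

sum of item variances = 1.252 + 2.011 + 1.049 + 2.211 = 6.523
Sum of off-diagonal covariances = 1.476
total variance = 6.523 + 2 × 1.476 = 9.475
α = (k/(k−1))·(1 − sum of item variances/total variance) = (4/3)·(1 − 6.523/9.475) = 0.415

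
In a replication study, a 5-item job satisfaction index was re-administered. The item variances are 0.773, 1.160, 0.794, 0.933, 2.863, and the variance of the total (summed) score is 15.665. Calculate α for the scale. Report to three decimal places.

sum of item variances = 0.773 + 1.160 + 0.794 + 0.933 + 2.863 = 6.523
α = (k/(k−1))·(1 − sum of item variances/total variance) = (5/4)·(1 − 6.523/15.665) = 0.729

α = 0.729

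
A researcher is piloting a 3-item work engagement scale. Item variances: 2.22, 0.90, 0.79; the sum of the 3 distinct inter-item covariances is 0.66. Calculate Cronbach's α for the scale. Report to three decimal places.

Cronbach's α = 0.379

Σσ²ᵢ = 2.22 + 0.90 + 0.79 = 3.91
Sum of distinct covariances = 0.66
σ²_total = Σσ²ᵢ + 2·Σcov = 3.91 + 2 × 0.66 = 5.23
α = (3/2)·(1 − 3.91/5.23) = 0.379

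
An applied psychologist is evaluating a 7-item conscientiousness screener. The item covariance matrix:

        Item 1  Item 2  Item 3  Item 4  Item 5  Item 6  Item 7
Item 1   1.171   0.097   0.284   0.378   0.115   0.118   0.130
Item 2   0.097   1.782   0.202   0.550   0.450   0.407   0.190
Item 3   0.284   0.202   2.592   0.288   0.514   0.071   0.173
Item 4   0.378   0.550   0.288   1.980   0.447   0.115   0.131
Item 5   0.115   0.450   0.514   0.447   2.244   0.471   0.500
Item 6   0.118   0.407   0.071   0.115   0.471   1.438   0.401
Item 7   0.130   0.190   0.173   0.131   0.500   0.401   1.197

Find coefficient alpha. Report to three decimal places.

ΣVar(i) = 1.171 + 1.782 + 2.592 + 1.980 + 2.244 + 1.438 + 1.197 = 12.404
Sum of the distinct covariances = 6.032
σ²_total = 12.404 + 2 × 6.032 = 24.468
α = (k/(k−1))·(1 − ΣVar(i)/σ²_total) = (7/6)·(1 − 12.404/24.468) = 0.575

coefficient alpha = 0.575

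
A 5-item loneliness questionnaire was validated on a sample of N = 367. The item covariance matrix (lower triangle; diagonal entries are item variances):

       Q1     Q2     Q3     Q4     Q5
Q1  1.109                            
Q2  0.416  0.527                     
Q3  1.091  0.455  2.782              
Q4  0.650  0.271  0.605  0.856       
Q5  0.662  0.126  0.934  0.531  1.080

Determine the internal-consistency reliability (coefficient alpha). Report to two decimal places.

α = 0.80

Σσᵢ² = 1.109 + 0.527 + 2.782 + 0.856 + 1.080 = 6.354
Sum of off-diagonal covariances = 5.741
σ²_T = 6.354 + 2 × 5.741 = 17.836
α = (k/(k−1))·(1 − Σσᵢ²/σ²_T) = (5/4)·(1 − 6.354/17.836) = 0.80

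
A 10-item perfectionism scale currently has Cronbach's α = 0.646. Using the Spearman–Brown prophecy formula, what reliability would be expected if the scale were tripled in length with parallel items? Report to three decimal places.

Length factor m = 3
α' = m·α / (1 + (m−1)·α)
   = 3 × 0.646 / (1 + (3 − 1) × 0.646)
   = 1.9380 / 2.2920 = 0.846

predicted reliability = 0.846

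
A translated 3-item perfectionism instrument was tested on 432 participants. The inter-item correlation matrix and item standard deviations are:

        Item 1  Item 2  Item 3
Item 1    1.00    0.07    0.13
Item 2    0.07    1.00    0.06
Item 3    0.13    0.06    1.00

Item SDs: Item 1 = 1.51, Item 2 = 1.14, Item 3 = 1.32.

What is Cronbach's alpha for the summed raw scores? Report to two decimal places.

Σσ²ᵢ = 1.51² + 1.14² + 1.32² = 5.3221
Covariances σ_ij = r_ij · s_i · s_j:
  σ(Item 1,Item 2) = 0.07 × 1.51 × 1.14 = 0.1205
  σ(Item 1,Item 3) = 0.13 × 1.51 × 1.32 = 0.2591
  σ(Item 2,Item 3) = 0.06 × 1.14 × 1.32 = 0.0903
σ²_T = Σσ²ᵢ + 2·Σσ_ij = 5.3221 + 2 × 0.4699 = 6.2619
α = (3/2)·(1 − 5.3221/6.2619) = 0.23

α = 0.23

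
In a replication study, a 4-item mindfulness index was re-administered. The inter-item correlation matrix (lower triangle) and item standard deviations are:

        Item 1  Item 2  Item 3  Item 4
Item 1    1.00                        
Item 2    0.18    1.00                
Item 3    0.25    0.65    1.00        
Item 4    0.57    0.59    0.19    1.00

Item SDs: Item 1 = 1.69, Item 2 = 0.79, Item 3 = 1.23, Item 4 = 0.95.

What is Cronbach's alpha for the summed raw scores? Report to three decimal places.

Cronbach's alpha = 0.669

Σσ²ᵢ = 1.69² + 0.79² + 1.23² + 0.95² = 5.8956
Covariances σ_ij = r_ij · s_i · s_j:
  σ(Item 1,Item 2) = 0.18 × 1.69 × 0.79 = 0.2403
  σ(Item 1,Item 3) = 0.25 × 1.69 × 1.23 = 0.5197
  σ(Item 1,Item 4) = 0.57 × 1.69 × 0.95 = 0.9151
  σ(Item 2,Item 3) = 0.65 × 0.79 × 1.23 = 0.6316
  σ(Item 2,Item 4) = 0.59 × 0.79 × 0.95 = 0.4428
  σ(Item 3,Item 4) = 0.19 × 1.23 × 0.95 = 0.2220
σ²_T = Σσ²ᵢ + 2·Σσ_ij = 5.8956 + 2 × 2.9715 = 11.8386
α = (4/3)·(1 − 5.8956/11.8386) = 0.669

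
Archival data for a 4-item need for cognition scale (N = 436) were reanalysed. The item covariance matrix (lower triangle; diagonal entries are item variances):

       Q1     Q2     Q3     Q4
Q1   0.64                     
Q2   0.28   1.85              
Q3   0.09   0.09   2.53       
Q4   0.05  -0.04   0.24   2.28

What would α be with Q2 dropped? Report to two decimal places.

Remaining items: Q1, Q3, Q4 (k = 3).
ΣVar(i) = 0.64 + 2.53 + 2.28 = 5.45
total variance = 5.45 + 2 × 0.38 = 6.21
α (item deleted) = (3/2)·(1 − 5.45/6.21) = 0.18

α = 0.18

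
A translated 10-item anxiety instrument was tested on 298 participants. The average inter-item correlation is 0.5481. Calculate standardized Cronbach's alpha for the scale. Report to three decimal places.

α = 0.924

Standardized α = k·r̄ / (1 + (k−1)·r̄) = 10 × 0.5481 / (1 + 9 × 0.5481)
  = 5.4810 / 5.9329 = 0.924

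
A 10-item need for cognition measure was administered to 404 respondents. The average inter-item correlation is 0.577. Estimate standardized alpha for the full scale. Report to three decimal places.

standardized alpha = 0.932

Standardized α = k·r̄ / (1 + (k−1)·r̄) = 10 × 0.577 / (1 + 9 × 0.577)
  = 5.7700 / 6.1930 = 0.932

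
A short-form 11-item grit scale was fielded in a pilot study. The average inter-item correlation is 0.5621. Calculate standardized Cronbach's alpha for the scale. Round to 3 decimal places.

standardized Cronbach's alpha = 0.934

Standardized α = k·r̄ / (1 + (k−1)·r̄) = 11 × 0.5621 / (1 + 10 × 0.5621)
  = 6.1831 / 6.6210 = 0.934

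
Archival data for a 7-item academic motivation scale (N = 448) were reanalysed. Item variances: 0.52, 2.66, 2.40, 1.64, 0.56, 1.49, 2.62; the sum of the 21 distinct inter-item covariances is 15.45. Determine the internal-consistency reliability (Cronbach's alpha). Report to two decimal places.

Σσᵢ² = 0.52 + 2.66 + 2.40 + 1.64 + 0.56 + 1.49 + 2.62 = 11.89
Sum of distinct covariances = 15.45
σ²_T = Σσᵢ² + 2·Σcov = 11.89 + 2 × 15.45 = 42.79
α = (7/6)·(1 − 11.89/42.79) = 0.84

α = 0.84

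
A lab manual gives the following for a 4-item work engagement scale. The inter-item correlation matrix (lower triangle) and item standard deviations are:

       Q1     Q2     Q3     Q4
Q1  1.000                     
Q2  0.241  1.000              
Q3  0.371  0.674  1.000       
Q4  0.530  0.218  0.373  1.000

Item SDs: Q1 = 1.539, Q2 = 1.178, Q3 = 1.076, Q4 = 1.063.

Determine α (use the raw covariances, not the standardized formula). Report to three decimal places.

α = 0.713

Σσ²ᵢ = 1.539² + 1.178² + 1.076² + 1.063² = 6.0439
Covariances σ_ij = r_ij · s_i · s_j:
  σ(Q1,Q2) = 0.241 × 1.539 × 1.178 = 0.4369
  σ(Q1,Q3) = 0.371 × 1.539 × 1.076 = 0.6144
  σ(Q1,Q4) = 0.530 × 1.539 × 1.063 = 0.8671
  σ(Q2,Q3) = 0.674 × 1.178 × 1.076 = 0.8543
  σ(Q2,Q4) = 0.218 × 1.178 × 1.063 = 0.2730
  σ(Q3,Q4) = 0.373 × 1.076 × 1.063 = 0.4266
σ²_T = Σσ²ᵢ + 2·Σσ_ij = 6.0439 + 2 × 3.4723 = 12.9885
α = (4/3)·(1 − 6.0439/12.9885) = 0.713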